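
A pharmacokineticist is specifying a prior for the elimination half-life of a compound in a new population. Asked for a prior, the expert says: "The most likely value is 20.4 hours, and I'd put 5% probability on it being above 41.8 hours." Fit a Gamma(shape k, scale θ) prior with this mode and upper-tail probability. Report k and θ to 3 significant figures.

Gamma(k,θ) with k>1 has mode (k−1)θ, so θ = 20.4/(k−1).
Need P(X < 41.8) = 0.95 with θ tied to k this way. Start at k = 2, θ = 20.4: P(X<41.8) ≈ 0.607.
Too low — raise k to concentrate. Iterating converges to k ≈ 6.38.
Then θ = 20.4/(6.38−1) ≈ 3.79.

k ≈ 6.38, θ ≈ 3.79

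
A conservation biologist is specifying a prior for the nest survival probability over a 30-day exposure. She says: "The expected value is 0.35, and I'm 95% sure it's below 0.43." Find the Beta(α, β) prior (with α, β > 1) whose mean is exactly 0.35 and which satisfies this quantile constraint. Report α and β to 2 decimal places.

α ≈ 34.82, β ≈ 64.67

With mean 0.35 fixed, write α = 0.35s, β = 0.65s where s = α+β.
Need P(θ < 0.43) = 0.95 under Beta(0.35s, 0.65s). Normal approximation: (q−m)/√(m(1−m)/s) ≈ z_{0.95} = 1.64, so s ≈ 0.35·0.65·(1.64)²/(0.43−0.35)² = 96.2.
At s = 96.2: P(θ<0.43) ≈ 0.947. Adjusting to match 0.95 gives s ≈ 99.50.
So α = 0.35·99.50 ≈ 34.82, β = 0.65·99.50 ≈ 64.67.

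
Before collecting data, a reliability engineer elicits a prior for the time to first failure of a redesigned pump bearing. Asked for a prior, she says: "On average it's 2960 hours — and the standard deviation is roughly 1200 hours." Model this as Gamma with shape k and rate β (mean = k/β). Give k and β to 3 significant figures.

For Gamma(k, rate β): mean = k/β, variance = k/β², so CV = 1/√k.
CV = SD/mean = 1200/2960 = 0.4054, hence k = 1/CV² = 6.08.
Then β = k/mean = 6.08/2960 = 0.00206.

k ≈ 6.08, β ≈ 0.00206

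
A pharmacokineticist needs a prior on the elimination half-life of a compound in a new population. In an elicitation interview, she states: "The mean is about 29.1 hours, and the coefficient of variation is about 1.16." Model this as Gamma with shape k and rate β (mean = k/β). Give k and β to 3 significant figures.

k ≈ 0.743, β ≈ 0.0255

For Gamma(k, rate β): mean = k/β, variance = k/β², so CV = 1/√k.
CV = 1.16, hence k = 1/CV² = 0.743.
Then β = k/mean = 0.743/29.1 = 0.0255.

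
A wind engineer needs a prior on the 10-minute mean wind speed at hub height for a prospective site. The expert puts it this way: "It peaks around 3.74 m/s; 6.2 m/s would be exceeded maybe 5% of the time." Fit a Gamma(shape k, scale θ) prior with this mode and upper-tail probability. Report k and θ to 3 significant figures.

k ≈ 11.9, θ ≈ 0.342

Gamma(k,θ) with k>1 has mode (k−1)θ, so θ = 3.74/(k−1).
Need P(X < 6.2) = 0.95 with θ tied to k this way. Start at k = 2, θ = 3.74: P(X<6.2) ≈ 0.494.
Too low — raise k to concentrate. Iterating converges to k ≈ 11.9.
Then θ = 3.74/(11.9−1) ≈ 0.342.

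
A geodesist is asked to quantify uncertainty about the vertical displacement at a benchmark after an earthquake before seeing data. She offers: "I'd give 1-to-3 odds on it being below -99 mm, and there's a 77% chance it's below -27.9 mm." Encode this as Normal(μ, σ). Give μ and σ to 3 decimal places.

For Normal(μ,σ), the p-quantile is μ + z_p·σ. Here z_{0.25} = -0.6745, z_{0.77} = 0.7388.
So -99 = μ − 0.6745σ and -27.9 = μ + 0.7388σ.
Subtracting: σ = (-27.9 − -99)/(0.7388 − (-0.6745)) = 50.306.
Then μ = -99 − (-0.6745)·50.306 = -65.069.

μ = -65.069, σ = 50.306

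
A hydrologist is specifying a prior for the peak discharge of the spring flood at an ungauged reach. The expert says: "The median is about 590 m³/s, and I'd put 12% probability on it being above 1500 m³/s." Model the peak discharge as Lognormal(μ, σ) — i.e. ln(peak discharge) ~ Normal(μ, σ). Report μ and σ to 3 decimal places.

μ ≈ 6.380, σ ≈ 0.794

If T ~ Lognormal(μ,σ) then ln T ~ Normal(μ,σ), so the p-quantile of ln T is μ + z_p·σ.
ln(590) = 6.38 and ln(1500) = 7.313; z_{0.5} = 0, z_{0.88} = 1.175.
σ = (7.313 − 6.38)/(1.175 − (0)) = 0.794.
μ = 6.38 − (0)·0.794 = 6.380.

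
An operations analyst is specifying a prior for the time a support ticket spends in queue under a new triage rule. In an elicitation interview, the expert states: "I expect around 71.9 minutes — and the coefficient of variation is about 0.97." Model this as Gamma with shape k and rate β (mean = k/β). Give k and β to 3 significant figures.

For Gamma(k, rate β): mean = k/β, variance = k/β², so CV = 1/√k.
CV = 0.97, hence k = 1/CV² = 1.06.
Then β = k/mean = 1.06/71.9 = 0.0148.

k ≈ 1.06, β ≈ 0.0148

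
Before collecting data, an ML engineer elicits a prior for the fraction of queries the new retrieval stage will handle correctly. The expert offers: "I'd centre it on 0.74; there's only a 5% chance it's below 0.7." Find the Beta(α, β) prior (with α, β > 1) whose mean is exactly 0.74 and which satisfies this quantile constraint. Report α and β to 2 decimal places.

With mean 0.74 fixed, write α = 0.74s, β = 0.26s where s = α+β.
Need P(θ < 0.7) = 0.05 under Beta(0.74s, 0.26s). Normal approximation: (q−m)/√(m(1−m)/s) ≈ z_{0.05} = -1.64, so s ≈ 0.74·0.26·(-1.64)²/(0.7−0.74)² = 325.3.
At s = 325.3: P(θ<0.7) ≈ 0.053. Adjusting to match 0.05 gives s ≈ 337.77.
So α = 0.74·337.77 ≈ 249.95, β = 0.26·337.77 ≈ 87.82.

α ≈ 249.95, β ≈ 87.82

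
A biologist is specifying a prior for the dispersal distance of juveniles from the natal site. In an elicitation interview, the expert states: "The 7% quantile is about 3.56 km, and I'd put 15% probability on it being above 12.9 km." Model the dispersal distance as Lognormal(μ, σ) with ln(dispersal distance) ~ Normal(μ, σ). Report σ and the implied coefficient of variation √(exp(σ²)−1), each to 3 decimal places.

If T ~ Lognormal(μ,σ) then ln T ~ Normal(μ,σ), so the p-quantile of ln T is μ + z_p·σ.
ln(3.56) = 1.27 and ln(12.9) = 2.557; z_{0.07} = -1.476, z_{0.85} = 1.036.
σ = (2.557 − 1.27)/(1.036 − (-1.476)) = 0.512.
μ = 1.27 − (-1.476)·0.512 = 2.026.
CV = √(exp(σ²)−1) = √(exp(0.2626)−1) = 0.548.

σ ≈ 0.512, CV ≈ 0.548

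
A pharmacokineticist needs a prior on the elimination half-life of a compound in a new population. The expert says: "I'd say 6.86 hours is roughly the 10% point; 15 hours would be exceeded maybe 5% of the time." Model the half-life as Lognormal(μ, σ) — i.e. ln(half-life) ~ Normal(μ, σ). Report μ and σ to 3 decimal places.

μ ≈ 2.268, σ ≈ 0.267

If T ~ Lognormal(μ,σ) then ln T ~ Normal(μ,σ), so the p-quantile of ln T is μ + z_p·σ.
ln(6.86) = 1.926 and ln(15) = 2.708; z_{0.1} = -1.282, z_{0.95} = 1.645.
σ = (2.708 − 1.926)/(1.645 − (-1.282)) = 0.267.
μ = 1.926 − (-1.282)·0.267 = 2.268.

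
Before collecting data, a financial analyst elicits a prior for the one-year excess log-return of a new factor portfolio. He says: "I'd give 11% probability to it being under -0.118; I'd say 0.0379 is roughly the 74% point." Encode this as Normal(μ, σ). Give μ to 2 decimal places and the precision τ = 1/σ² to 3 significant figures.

For Normal(μ,σ), the p-quantile is μ + z_p·σ. Here z_{0.11} = -1.227, z_{0.74} = 0.6433.
So -0.118 = μ − 1.227σ and 0.0379 = μ + 0.6433σ.
Subtracting: σ = (0.0379 − -0.118)/(0.6433 − (-1.227)) = 0.08.
Then μ = -0.118 − (-1.227)·0.08 = -0.02.
Precision τ = 1/σ² = 1/0.08337² = 144.

μ = -0.02, τ = 144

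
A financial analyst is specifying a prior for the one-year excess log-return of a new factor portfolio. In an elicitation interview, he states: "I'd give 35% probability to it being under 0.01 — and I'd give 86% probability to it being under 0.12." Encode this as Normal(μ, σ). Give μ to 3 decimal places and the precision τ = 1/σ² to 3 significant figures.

The p-quantile of Normal(μ,σ) is μ + z_p·σ, with z_{0.35} = -0.3853 and z_{0.86} = 1.08.
Eliminate σ: μ = (z₂·x₁ − z₁·x₂)/(z₂ − z₁) = (1.08·0.01 − (-0.3853)·0.12)/1.466 = 0.039.
Then σ = (x₂ − x₁)/(z₂ − z₁) = (0.12 − 0.01)/1.466 = 0.075.
Precision τ = 1/σ² = 1/0.07505² = 178.

μ = 0.039, τ = 178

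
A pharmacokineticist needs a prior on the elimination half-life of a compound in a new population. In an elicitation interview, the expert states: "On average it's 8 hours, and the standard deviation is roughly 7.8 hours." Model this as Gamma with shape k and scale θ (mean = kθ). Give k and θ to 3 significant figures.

For Gamma(k, scale θ): mean = kθ, variance = kθ², so CV = 1/√k.
CV = SD/mean = 7.8/8 = 0.975, hence k = 1/CV² = 1.05.
Then θ = mean/k = 8/1.05 = 7.6.

k ≈ 1.05, θ ≈ 7.6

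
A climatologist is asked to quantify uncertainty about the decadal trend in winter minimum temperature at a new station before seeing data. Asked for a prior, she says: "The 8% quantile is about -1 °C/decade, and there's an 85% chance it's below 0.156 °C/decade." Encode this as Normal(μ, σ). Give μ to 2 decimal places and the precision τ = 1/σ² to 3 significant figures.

For Normal(μ,σ), the p-quantile is μ + z_p·σ. Here z_{0.08} = -1.405, z_{0.85} = 1.036.
So -1 = μ − 1.405σ and 0.156 = μ + 1.036σ.
Subtracting: σ = (0.156 − -1)/(1.036 − (-1.405)) = 0.47.
Then μ = -1 − (-1.405)·0.47 = -0.33.
Precision τ = 1/σ² = 1/0.4735² = 4.46.

μ = -0.33, τ = 4.46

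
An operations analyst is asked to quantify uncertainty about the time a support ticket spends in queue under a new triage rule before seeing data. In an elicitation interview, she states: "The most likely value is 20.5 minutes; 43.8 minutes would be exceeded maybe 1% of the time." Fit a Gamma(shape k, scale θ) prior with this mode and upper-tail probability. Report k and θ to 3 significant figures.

Gamma(k,θ) with k>1 has mode (k−1)θ, so θ = 20.5/(k−1).
Need P(X < 43.8) = 0.99 with θ tied to k this way. Start at k = 2, θ = 20.5: P(X<43.8) ≈ 0.630.
Too low — raise k to concentrate. Iterating converges to k ≈ 9.41.
Then θ = 20.5/(9.41−1) ≈ 2.44.

k ≈ 9.41, θ ≈ 2.44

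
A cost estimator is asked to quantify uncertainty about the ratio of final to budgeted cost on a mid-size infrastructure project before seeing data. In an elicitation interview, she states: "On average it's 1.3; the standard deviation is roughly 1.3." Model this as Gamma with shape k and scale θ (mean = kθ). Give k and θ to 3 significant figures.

k ≈ 1, θ ≈ 1.3

For Gamma(k, scale θ): mean = kθ, variance = kθ², so CV = 1/√k.
CV = SD/mean = 1.3/1.3 = 1, hence k = 1/CV² = 1.
Then θ = mean/k = 1.3/1 = 1.3.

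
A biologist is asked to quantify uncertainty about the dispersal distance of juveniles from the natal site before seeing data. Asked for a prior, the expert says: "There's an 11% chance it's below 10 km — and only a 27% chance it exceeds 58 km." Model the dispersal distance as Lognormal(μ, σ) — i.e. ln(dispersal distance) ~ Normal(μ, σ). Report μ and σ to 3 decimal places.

μ ≈ 3.475, σ ≈ 0.956

If T ~ Lognormal(μ,σ) then ln T ~ Normal(μ,σ), so the p-quantile of ln T is μ + z_p·σ.
ln(10) = 2.303 and ln(58) = 4.06; z_{0.11} = -1.227, z_{0.73} = 0.6128.
σ = (4.06 − 2.303)/(0.6128 − (-1.227)) = 0.956.
μ = 2.303 − (-1.227)·0.956 = 3.475.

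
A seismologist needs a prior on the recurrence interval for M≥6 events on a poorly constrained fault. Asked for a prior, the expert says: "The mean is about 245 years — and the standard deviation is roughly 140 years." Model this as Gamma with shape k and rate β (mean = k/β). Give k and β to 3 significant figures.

k ≈ 3.06, β ≈ 0.0125

For Gamma(k, rate β): mean = k/β, variance = k/β², so CV = 1/√k.
CV = SD/mean = 140/245 = 0.5714, hence k = 1/CV² = 3.06.
Then β = k/mean = 3.06/245 = 0.0125.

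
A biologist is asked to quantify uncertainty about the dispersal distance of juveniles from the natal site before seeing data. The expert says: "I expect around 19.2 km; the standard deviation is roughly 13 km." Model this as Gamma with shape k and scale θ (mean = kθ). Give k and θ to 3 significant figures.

k ≈ 2.18, θ ≈ 8.8

For Gamma(k, scale θ): mean = kθ, variance = kθ², so CV = 1/√k.
CV = SD/mean = 13/19.2 = 0.6771, hence k = 1/CV² = 2.18.
Then θ = mean/k = 19.2/2.18 = 8.8.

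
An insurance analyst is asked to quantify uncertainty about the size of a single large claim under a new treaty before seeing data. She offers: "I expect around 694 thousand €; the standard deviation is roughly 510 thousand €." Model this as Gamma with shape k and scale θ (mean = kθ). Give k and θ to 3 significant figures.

k ≈ 1.85, θ ≈ 375

For Gamma(k, scale θ): mean = kθ, variance = kθ², so CV = 1/√k.
CV = SD/mean = 510/694 = 0.7349, hence k = 1/CV² = 1.85.
Then θ = mean/k = 694/1.85 = 375.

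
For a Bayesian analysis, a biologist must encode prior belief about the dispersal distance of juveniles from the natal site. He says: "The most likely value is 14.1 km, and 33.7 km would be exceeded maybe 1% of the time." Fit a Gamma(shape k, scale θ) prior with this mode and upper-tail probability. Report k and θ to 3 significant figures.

k ≈ 7.24, θ ≈ 2.26

Gamma(k,θ) with k>1 has mode (k−1)θ, so θ = 14.1/(k−1).
Need P(X < 33.7) = 0.99 with θ tied to k this way. Start at k = 2, θ = 14.1: P(X<33.7) ≈ 0.689.
Too low — raise k to concentrate. Iterating converges to k ≈ 7.24.
Then θ = 14.1/(7.24−1) ≈ 2.26.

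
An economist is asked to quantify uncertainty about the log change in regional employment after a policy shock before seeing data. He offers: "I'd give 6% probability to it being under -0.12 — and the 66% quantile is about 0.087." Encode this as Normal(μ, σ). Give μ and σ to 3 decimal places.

μ = 0.044, σ = 0.105

For Normal(μ,σ), the p-quantile is μ + z_p·σ. Here z_{0.06} = -1.555, z_{0.66} = 0.4125.
So -0.12 = μ − 1.555σ and 0.087 = μ + 0.4125σ.
Subtracting: σ = (0.087 − -0.12)/(0.4125 − (-1.555)) = 0.105.
Then μ = -0.12 − (-1.555)·0.105 = 0.044.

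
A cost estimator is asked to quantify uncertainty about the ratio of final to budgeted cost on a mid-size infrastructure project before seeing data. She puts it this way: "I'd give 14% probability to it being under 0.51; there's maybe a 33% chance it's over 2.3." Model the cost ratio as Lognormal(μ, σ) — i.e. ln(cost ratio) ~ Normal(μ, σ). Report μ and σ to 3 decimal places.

If T ~ Lognormal(μ,σ) then ln T ~ Normal(μ,σ), so the p-quantile of ln T is μ + z_p·σ.
ln(0.51) = -0.6733 and ln(2.3) = 0.8329; z_{0.14} = -1.08, z_{0.67} = 0.4399.
σ = (0.8329 − -0.6733)/(0.4399 − (-1.08)) = 0.991.
μ = -0.6733 − (-1.08)·0.991 = 0.397.

μ ≈ 0.397, σ ≈ 0.991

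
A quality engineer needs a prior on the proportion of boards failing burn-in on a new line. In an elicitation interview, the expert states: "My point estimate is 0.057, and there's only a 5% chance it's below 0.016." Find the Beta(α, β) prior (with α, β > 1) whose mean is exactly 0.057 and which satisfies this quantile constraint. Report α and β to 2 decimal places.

With mean 0.057 fixed, write α = 0.057s, β = 0.943s where s = α+β.
Need P(θ < 0.016) = 0.05 under Beta(0.057s, 0.943s). Normal approximation: (q−m)/√(m(1−m)/s) ≈ z_{0.05} = -1.64, so s ≈ 0.057·0.943·(-1.64)²/(0.016−0.057)² = 86.5.
At s = 86.5: P(θ<0.016) ≈ 0.014. Adjusting to match 0.05 gives s ≈ 52.55.
So α = 0.057·52.55 ≈ 3.00, β = 0.943·52.55 ≈ 49.55.

α ≈ 3.00, β ≈ 49.55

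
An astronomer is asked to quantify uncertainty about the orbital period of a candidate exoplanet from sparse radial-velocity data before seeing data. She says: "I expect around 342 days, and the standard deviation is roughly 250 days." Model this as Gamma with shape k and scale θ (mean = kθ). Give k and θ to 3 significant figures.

For Gamma(k, scale θ): mean = kθ, variance = kθ², so CV = 1/√k.
CV = SD/mean = 250/342 = 0.731, hence k = 1/CV² = 1.87.
Then θ = mean/k = 342/1.87 = 183.

k ≈ 1.87, θ ≈ 183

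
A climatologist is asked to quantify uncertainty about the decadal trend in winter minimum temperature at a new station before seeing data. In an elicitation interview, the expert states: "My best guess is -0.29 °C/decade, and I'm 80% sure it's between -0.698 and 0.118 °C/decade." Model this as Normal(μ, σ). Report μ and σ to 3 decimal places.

A symmetric 80% interval runs μ ± z·σ with z = 1.282.
Half-width = 0.408, so σ = 0.408/1.282 = 0.318.
μ is the stated best guess, -0.290.

μ = -0.290, σ = 0.318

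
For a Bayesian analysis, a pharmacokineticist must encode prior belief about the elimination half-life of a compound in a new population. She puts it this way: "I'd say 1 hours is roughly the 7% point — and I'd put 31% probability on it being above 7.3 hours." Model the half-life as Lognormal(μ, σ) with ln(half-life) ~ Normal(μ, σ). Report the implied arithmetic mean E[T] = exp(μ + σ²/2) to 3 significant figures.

E[T] ≈ 7.36 hours

If T ~ Lognormal(μ,σ) then ln T ~ Normal(μ,σ), so the p-quantile of ln T is μ + z_p·σ.
ln(1) = 0 and ln(7.3) = 1.988; z_{0.07} = -1.476, z_{0.69} = 0.4959.
σ = (1.988 − 0)/(0.4959 − (-1.476)) = 1.008.
μ = 0 − (-1.476)·1.008 = 1.488.
E[T] = exp(μ + σ²/2) = exp(1.488 + 0.5083) = 7.36 hours.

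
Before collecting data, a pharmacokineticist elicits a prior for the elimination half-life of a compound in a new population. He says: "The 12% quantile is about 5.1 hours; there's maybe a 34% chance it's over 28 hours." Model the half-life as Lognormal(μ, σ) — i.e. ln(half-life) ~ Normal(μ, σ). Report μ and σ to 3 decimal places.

μ ≈ 2.890, σ ≈ 1.073

If T ~ Lognormal(μ,σ) then ln T ~ Normal(μ,σ), so the p-quantile of ln T is μ + z_p·σ.
ln(5.1) = 1.629 and ln(28) = 3.332; z_{0.12} = -1.175, z_{0.66} = 0.4125.
σ = (3.332 − 1.629)/(0.4125 − (-1.175)) = 1.073.
μ = 1.629 − (-1.175)·1.073 = 2.890.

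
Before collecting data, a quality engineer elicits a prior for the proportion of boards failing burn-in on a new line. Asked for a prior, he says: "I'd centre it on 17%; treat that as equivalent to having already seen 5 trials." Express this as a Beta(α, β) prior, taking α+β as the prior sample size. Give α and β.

Under the effective-sample-size interpretation, Beta(α, β) has prior mean α/(α+β) and prior sample size α+β.
So α+β = 5 and α/(α+β) = 0.17, giving α = 0.17·5 = 0.85 and β = 5 − 0.85 = 4.15.

α = 0.85, β = 4.15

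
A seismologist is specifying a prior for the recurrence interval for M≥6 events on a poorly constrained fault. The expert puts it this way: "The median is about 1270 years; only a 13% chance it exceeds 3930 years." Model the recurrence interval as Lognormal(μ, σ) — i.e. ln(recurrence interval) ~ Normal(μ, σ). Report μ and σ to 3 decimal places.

If T ~ Lognormal(μ,σ) then ln T ~ Normal(μ,σ), so the p-quantile of ln T is μ + z_p·σ.
ln(1270) = 7.147 and ln(3930) = 8.276; z_{0.5} = 0, z_{0.87} = 1.126.
σ = (8.276 − 7.147)/(1.126 − (0)) = 1.003.
μ = 7.147 − (0)·1.003 = 7.147.

μ ≈ 7.147, σ ≈ 1.003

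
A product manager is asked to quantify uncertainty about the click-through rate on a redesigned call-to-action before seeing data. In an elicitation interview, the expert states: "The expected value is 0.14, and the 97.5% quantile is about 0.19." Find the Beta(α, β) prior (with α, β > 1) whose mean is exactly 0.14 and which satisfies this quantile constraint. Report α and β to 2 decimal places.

α ≈ 29.32, β ≈ 180.13

With mean 0.14 fixed, write α = 0.14s, β = 0.86s where s = α+β.
Need P(θ < 0.19) = 0.975 under Beta(0.14s, 0.86s). Normal approximation: (q−m)/√(m(1−m)/s) ≈ z_{0.975} = 1.96, so s ≈ 0.14·0.86·(1.96)²/(0.19−0.14)² = 185.0.
At s = 185.0: P(θ<0.19) ≈ 0.968. Adjusting to match 0.975 gives s ≈ 209.46.
So α = 0.14·209.46 ≈ 29.32, β = 0.86·209.46 ≈ 180.13.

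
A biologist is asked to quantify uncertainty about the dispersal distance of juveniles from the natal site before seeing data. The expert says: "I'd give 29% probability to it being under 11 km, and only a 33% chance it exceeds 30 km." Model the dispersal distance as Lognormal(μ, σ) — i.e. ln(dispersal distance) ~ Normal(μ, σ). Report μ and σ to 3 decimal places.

If T ~ Lognormal(μ,σ) then ln T ~ Normal(μ,σ), so the p-quantile of ln T is μ + z_p·σ.
ln(11) = 2.398 and ln(30) = 3.401; z_{0.29} = -0.5534, z_{0.67} = 0.4399.
σ = (3.401 − 2.398)/(0.4399 − (-0.5534)) = 1.010.
μ = 2.398 − (-0.5534)·1.010 = 2.957.

μ ≈ 2.957, σ ≈ 1.010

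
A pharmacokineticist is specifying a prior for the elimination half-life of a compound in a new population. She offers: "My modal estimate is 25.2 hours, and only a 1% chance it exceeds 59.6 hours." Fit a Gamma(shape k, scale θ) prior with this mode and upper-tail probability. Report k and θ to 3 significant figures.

k ≈ 7.41, θ ≈ 3.93

Gamma(k,θ) with k>1 has mode (k−1)θ, so θ = 25.2/(k−1).
Need P(X < 59.6) = 0.99 with θ tied to k this way. Start at k = 2, θ = 25.2: P(X<59.6) ≈ 0.684.
Too low — raise k to concentrate. Iterating converges to k ≈ 7.41.
Then θ = 25.2/(7.41−1) ≈ 3.93.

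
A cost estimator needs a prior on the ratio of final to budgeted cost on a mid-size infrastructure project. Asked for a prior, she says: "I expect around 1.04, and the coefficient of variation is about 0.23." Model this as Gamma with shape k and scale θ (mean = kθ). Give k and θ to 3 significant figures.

For Gamma(k, scale θ): mean = kθ, variance = kθ², so CV = 1/√k.
CV = 0.23, hence k = 1/CV² = 18.9.
Then θ = mean/k = 1.04/18.9 = 0.055.

k ≈ 18.9, θ ≈ 0.055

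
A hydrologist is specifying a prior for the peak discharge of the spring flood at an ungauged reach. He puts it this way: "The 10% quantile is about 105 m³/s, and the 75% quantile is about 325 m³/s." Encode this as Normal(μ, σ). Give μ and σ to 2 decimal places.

The p-quantile of Normal(μ,σ) is μ + z_p·σ, with z_{0.1} = -1.282 and z_{0.75} = 0.6745.
Eliminate σ: μ = (z₂·x₁ − z₁·x₂)/(z₂ − z₁) = (0.6745·105 − (-1.282)·325)/1.956 = 249.14.
Then σ = (x₂ − x₁)/(z₂ − z₁) = (325 − 105)/1.956 = 112.47.

μ = 249.14, σ = 112.47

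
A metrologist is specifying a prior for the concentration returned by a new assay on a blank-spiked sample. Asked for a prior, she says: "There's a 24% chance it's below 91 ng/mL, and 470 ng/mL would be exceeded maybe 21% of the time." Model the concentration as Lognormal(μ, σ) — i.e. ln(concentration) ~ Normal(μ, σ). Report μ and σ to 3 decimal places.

If T ~ Lognormal(μ,σ) then ln T ~ Normal(μ,σ), so the p-quantile of ln T is μ + z_p·σ.
ln(91) = 4.511 and ln(470) = 6.153; z_{0.24} = -0.7063, z_{0.79} = 0.8064.
σ = (6.153 − 4.511)/(0.8064 − (-0.7063)) = 1.085.
μ = 4.511 − (-0.7063)·1.085 = 5.277.

μ ≈ 5.277, σ ≈ 1.085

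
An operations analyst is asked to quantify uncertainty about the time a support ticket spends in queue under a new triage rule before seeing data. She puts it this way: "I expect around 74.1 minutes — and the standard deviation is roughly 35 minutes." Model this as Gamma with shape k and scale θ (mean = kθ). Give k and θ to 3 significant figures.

For Gamma(k, scale θ): mean = kθ, variance = kθ², so CV = 1/√k.
CV = SD/mean = 35/74.1 = 0.4723, hence k = 1/CV² = 4.48.
Then θ = mean/k = 74.1/4.48 = 16.5.

k ≈ 4.48, θ ≈ 16.5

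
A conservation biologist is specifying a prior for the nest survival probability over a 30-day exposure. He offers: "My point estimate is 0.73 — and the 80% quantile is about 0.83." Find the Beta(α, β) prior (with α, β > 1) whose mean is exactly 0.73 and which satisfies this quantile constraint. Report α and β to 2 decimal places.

α ≈ 10.58, β ≈ 3.91

With mean 0.73 fixed, write α = 0.73s, β = 0.27s where s = α+β.
Need P(θ < 0.83) = 0.8 under Beta(0.73s, 0.27s). Normal approximation: (q−m)/√(m(1−m)/s) ≈ z_{0.8} = 0.842, so s ≈ 0.73·0.27·(0.842)²/(0.83−0.73)² = 14.0.
At s = 14.0: P(θ<0.83) ≈ 0.794. Adjusting to match 0.8 gives s ≈ 14.49.
So α = 0.73·14.49 ≈ 10.58, β = 0.27·14.49 ≈ 3.91.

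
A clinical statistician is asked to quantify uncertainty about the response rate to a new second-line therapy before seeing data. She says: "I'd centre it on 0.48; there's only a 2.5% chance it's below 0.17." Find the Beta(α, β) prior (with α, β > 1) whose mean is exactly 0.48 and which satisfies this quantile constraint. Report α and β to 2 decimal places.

α ≈ 3.87, β ≈ 4.19

With mean 0.48 fixed, write α = 0.48s, β = 0.52s where s = α+β.
Need P(θ < 0.17) = 0.025 under Beta(0.48s, 0.52s). Normal approximation: (q−m)/√(m(1−m)/s) ≈ z_{0.025} = -1.96, so s ≈ 0.48·0.52·(-1.96)²/(0.17−0.48)² = 10.0.
At s = 10.0: P(θ<0.17) ≈ 0.014. Adjusting to match 0.025 gives s ≈ 8.06.
So α = 0.48·8.06 ≈ 3.87, β = 0.52·8.06 ≈ 4.19.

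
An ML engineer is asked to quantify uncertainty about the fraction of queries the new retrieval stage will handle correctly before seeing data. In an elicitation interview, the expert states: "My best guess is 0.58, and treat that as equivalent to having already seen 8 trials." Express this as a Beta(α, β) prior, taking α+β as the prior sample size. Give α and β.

α = 4.64, β = 3.36

Under the effective-sample-size interpretation, Beta(α, β) has prior mean α/(α+β) and prior sample size α+β.
So α+β = 8 and α/(α+β) = 0.58, giving α = 0.58·8 = 4.64 and β = 8 − 4.64 = 3.36.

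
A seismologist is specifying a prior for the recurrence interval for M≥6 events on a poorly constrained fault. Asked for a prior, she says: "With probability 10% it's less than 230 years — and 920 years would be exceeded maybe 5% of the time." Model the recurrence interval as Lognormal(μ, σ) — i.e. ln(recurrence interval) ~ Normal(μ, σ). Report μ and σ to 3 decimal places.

If T ~ Lognormal(μ,σ) then ln T ~ Normal(μ,σ), so the p-quantile of ln T is μ + z_p·σ.
ln(230) = 5.438 and ln(920) = 6.824; z_{0.1} = -1.282, z_{0.95} = 1.645.
σ = (6.824 − 5.438)/(1.645 − (-1.282)) = 0.474.
μ = 5.438 − (-1.282)·0.474 = 6.045.

μ ≈ 6.045, σ ≈ 0.474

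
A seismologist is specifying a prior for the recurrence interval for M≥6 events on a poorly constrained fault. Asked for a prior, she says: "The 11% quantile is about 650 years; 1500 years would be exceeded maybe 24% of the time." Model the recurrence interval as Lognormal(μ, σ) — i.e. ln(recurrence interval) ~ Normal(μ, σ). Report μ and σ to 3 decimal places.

μ ≈ 7.008, σ ≈ 0.433

If T ~ Lognormal(μ,σ) then ln T ~ Normal(μ,σ), so the p-quantile of ln T is μ + z_p·σ.
ln(650) = 6.477 and ln(1500) = 7.313; z_{0.11} = -1.227, z_{0.76} = 0.7063.
σ = (7.313 − 6.477)/(0.7063 − (-1.227)) = 0.433.
μ = 6.477 − (-1.227)·0.433 = 7.008.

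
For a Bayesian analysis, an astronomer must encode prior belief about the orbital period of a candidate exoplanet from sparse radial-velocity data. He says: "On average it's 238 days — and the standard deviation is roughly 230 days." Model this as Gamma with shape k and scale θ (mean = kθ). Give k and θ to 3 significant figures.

For Gamma(k, scale θ): mean = kθ, variance = kθ², so CV = 1/√k.
CV = SD/mean = 230/238 = 0.9664, hence k = 1/CV² = 1.07.
Then θ = mean/k = 238/1.07 = 222.

k ≈ 1.07, θ ≈ 222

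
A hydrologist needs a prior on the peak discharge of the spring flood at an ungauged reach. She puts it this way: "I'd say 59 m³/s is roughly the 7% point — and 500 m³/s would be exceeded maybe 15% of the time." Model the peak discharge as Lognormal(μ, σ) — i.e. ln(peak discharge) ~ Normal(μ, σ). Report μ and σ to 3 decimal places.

If T ~ Lognormal(μ,σ) then ln T ~ Normal(μ,σ), so the p-quantile of ln T is μ + z_p·σ.
ln(59) = 4.078 and ln(500) = 6.215; z_{0.07} = -1.476, z_{0.85} = 1.036.
σ = (6.215 − 4.078)/(1.036 − (-1.476)) = 0.851.
μ = 4.078 − (-1.476)·0.851 = 5.333.

μ ≈ 5.333, σ ≈ 0.851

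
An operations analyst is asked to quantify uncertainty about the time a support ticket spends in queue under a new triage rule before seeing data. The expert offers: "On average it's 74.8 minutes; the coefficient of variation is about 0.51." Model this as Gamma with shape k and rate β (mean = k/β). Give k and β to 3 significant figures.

For Gamma(k, rate β): mean = k/β, variance = k/β², so CV = 1/√k.
CV = 0.51, hence k = 1/CV² = 3.84.
Then β = k/mean = 3.84/74.8 = 0.0514.

k ≈ 3.84, β ≈ 0.0514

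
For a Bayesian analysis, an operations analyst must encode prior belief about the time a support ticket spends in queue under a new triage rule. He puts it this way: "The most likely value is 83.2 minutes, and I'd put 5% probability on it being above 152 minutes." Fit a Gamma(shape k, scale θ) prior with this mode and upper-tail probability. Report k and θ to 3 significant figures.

Gamma(k,θ) with k>1 has mode (k−1)θ, so θ = 83.2/(k−1).
Need P(X < 152) = 0.95 with θ tied to k this way. Start at k = 2, θ = 83.2: P(X<152) ≈ 0.545.
Too low — raise k to concentrate. Iterating converges to k ≈ 8.67.
Then θ = 83.2/(8.67−1) ≈ 10.8.

k ≈ 8.67, θ ≈ 10.8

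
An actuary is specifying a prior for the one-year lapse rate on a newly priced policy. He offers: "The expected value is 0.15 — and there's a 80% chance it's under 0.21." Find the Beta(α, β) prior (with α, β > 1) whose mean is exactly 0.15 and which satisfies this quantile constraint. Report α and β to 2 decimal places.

With mean 0.15 fixed, write α = 0.15s, β = 0.85s where s = α+β.
Need P(θ < 0.21) = 0.8 under Beta(0.15s, 0.85s). Normal approximation: (q−m)/√(m(1−m)/s) ≈ z_{0.8} = 0.842, so s ≈ 0.15·0.85·(0.842)²/(0.21−0.15)² = 25.1.
At s = 25.1: P(θ<0.21) ≈ 0.813. Adjusting to match 0.8 gives s ≈ 21.51.
So α = 0.15·21.51 ≈ 3.23, β = 0.85·21.51 ≈ 18.28.

α ≈ 3.23, β ≈ 18.28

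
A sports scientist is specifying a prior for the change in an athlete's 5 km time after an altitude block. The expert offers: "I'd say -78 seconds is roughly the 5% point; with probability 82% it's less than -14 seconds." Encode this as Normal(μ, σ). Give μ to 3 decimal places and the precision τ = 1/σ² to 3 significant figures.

μ = -36.882, τ = 0.0016

For Normal(μ,σ), the p-quantile is μ + z_p·σ. Here z_{0.05} = -1.645, z_{0.82} = 0.9154.
So -78 = μ − 1.645σ and -14 = μ + 0.9154σ.
Subtracting: σ = (-14 − -78)/(0.9154 − (-1.645)) = 24.998.
Then μ = -78 − (-1.645)·24.998 = -36.882.
Precision τ = 1/σ² = 1/25² = 0.0016.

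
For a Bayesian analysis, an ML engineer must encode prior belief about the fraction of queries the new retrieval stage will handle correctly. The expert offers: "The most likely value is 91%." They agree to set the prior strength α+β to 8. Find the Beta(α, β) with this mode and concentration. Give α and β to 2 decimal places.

α = 6.46, β = 1.54

For α,β > 1 the Beta mode is (α−1)/(α+β−2). With α+β = 8, the mode is (α−1)/6.
Set (α−1)/6 = 0.91 → α = 1 + 0.91·6 = 6.46.
β = 8 − α = 1.54.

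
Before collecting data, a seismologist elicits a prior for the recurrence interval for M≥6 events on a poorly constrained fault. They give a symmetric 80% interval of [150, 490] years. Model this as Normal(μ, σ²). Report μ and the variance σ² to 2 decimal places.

μ = 320.00, σ² = 17596.47

A symmetric 80% interval runs μ ± z·σ with z = 1.282.
Half-width = 170, so σ = 170/1.282 = 132.652 and σ² = 17596.47.
μ is the interval midpoint, 320.00.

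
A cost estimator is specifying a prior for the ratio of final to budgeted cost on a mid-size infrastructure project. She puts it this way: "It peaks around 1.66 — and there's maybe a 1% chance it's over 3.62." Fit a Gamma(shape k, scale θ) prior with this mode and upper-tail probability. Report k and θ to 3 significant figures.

Gamma(k,θ) with k>1 has mode (k−1)θ, so θ = 1.66/(k−1).
Need P(X < 3.62) = 0.99 with θ tied to k this way. Start at k = 2, θ = 1.66: P(X<3.62) ≈ 0.641.
Too low — raise k to concentrate. Iterating converges to k ≈ 8.95.
Then θ = 1.66/(8.95−1) ≈ 0.209.

k ≈ 8.95, θ ≈ 0.209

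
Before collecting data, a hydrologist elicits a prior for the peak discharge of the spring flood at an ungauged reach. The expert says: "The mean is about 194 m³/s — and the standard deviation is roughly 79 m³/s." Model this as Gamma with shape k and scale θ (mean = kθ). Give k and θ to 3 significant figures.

k ≈ 6.03, θ ≈ 32.2

For Gamma(k, scale θ): mean = kθ, variance = kθ², so CV = 1/√k.
CV = SD/mean = 79/194 = 0.4072, hence k = 1/CV² = 6.03.
Then θ = mean/k = 194/6.03 = 32.2.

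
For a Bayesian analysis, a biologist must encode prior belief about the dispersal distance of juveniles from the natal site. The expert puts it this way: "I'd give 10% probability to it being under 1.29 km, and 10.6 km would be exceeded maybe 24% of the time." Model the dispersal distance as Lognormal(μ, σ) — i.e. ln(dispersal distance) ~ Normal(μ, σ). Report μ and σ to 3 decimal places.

μ ≈ 1.612, σ ≈ 1.060

If T ~ Lognormal(μ,σ) then ln T ~ Normal(μ,σ), so the p-quantile of ln T is μ + z_p·σ.
ln(1.29) = 0.2546 and ln(10.6) = 2.361; z_{0.1} = -1.282, z_{0.76} = 0.7063.
σ = (2.361 − 0.2546)/(0.7063 − (-1.282)) = 1.060.
μ = 0.2546 − (-1.282)·1.060 = 1.612.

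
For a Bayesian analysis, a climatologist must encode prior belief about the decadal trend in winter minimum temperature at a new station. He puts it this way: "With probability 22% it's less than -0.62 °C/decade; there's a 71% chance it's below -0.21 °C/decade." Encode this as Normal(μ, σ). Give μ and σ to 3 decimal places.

μ = -0.381, σ = 0.309

For Normal(μ,σ), the p-quantile is μ + z_p·σ. Here z_{0.22} = -0.7722, z_{0.71} = 0.5534.
So -0.62 = μ − 0.7722σ and -0.21 = μ + 0.5534σ.
Subtracting: σ = (-0.21 − -0.62)/(0.5534 − (-0.7722)) = 0.309.
Then μ = -0.62 − (-0.7722)·0.309 = -0.381.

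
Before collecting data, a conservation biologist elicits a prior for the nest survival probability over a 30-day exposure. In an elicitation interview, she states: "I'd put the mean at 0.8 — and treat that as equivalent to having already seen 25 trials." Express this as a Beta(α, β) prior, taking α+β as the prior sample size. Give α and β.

α = 20, β = 5

Under the effective-sample-size interpretation, Beta(α, β) has prior mean α/(α+β) and prior sample size α+β.
So α+β = 25 and α/(α+β) = 0.8, giving α = 0.8·25 = 20 and β = 25 − 20 = 5.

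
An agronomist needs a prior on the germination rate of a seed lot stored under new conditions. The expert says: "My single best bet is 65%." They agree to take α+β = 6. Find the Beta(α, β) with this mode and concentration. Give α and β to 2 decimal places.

For α,β > 1 the Beta mode is (α−1)/(α+β−2). With α+β = 6, the mode is (α−1)/4.
Set (α−1)/4 = 0.65 → α = 1 + 0.65·4 = 3.60.
β = 6 − α = 2.40.

α = 3.60, β = 2.40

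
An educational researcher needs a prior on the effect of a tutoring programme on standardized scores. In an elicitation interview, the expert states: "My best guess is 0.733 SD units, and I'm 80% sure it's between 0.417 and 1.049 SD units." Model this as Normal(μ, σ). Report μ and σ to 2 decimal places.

μ = 0.73, σ = 0.25

A symmetric 80% interval runs μ ± z·σ with z = 1.282.
Half-width = 0.316, so σ = 0.316/1.282 = 0.25.
μ is the stated best guess, 0.73.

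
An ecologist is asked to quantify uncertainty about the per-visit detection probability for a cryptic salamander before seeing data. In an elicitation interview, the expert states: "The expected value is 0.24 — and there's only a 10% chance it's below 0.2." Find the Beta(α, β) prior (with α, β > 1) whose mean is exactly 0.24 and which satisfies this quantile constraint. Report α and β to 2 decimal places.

α ≈ 43.39, β ≈ 137.40

With mean 0.24 fixed, write α = 0.24s, β = 0.76s where s = α+β.
Need P(θ < 0.2) = 0.1 under Beta(0.24s, 0.76s). Normal approximation: (q−m)/√(m(1−m)/s) ≈ z_{0.1} = -1.28, so s ≈ 0.24·0.76·(-1.28)²/(0.2−0.24)² = 187.2.
At s = 187.2: P(θ<0.2) ≈ 0.096. Adjusting to match 0.1 gives s ≈ 180.79.
So α = 0.24·180.79 ≈ 43.39, β = 0.76·180.79 ≈ 137.40.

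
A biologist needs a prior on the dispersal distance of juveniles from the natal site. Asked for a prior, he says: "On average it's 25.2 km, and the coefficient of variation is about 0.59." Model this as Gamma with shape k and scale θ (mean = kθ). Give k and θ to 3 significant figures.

For Gamma(k, scale θ): mean = kθ, variance = kθ², so CV = 1/√k.
CV = 0.59, hence k = 1/CV² = 2.87.
Then θ = mean/k = 25.2/2.87 = 8.77.

k ≈ 2.87, θ ≈ 8.77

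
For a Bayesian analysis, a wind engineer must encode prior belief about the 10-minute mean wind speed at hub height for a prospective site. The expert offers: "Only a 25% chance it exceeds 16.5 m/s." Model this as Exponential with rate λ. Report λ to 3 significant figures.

λ ≈ 0.084

P(T > 16.5) = e^(−λ·16.5) = 0.25, so λ = −ln(0.25)/16.5 = 0.084.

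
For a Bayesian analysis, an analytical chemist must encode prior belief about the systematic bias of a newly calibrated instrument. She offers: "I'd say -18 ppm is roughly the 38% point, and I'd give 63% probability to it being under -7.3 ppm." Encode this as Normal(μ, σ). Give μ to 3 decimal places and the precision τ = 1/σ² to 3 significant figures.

The p-quantile of Normal(μ,σ) is μ + z_p·σ, with z_{0.38} = -0.3055 and z_{0.63} = 0.3319.
Eliminate σ: μ = (z₂·x₁ − z₁·x₂)/(z₂ − z₁) = (0.3319·-18 − (-0.3055)·-7.3)/0.6373 = -12.871.
Then σ = (x₂ − x₁)/(z₂ − z₁) = (-7.3 − -18)/0.6373 = 16.789.
Precision τ = 1/σ² = 1/16.79² = 0.00355.

μ = -12.871, τ = 0.00355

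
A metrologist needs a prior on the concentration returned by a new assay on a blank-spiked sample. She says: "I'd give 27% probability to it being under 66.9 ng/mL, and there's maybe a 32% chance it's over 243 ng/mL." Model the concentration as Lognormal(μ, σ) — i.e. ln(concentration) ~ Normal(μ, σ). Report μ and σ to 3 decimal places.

μ ≈ 4.935, σ ≈ 1.194

If T ~ Lognormal(μ,σ) then ln T ~ Normal(μ,σ), so the p-quantile of ln T is μ + z_p·σ.
ln(66.9) = 4.203 and ln(243) = 5.493; z_{0.27} = -0.6128, z_{0.68} = 0.4677.
σ = (5.493 − 4.203)/(0.4677 − (-0.6128)) = 1.194.
μ = 4.203 − (-0.6128)·1.194 = 4.935.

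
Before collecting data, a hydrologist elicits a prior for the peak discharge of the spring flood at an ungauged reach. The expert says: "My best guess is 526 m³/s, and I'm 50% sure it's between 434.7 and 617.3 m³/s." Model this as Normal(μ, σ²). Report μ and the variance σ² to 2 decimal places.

A symmetric 50% interval runs μ ± z·σ with z = 0.6745.
Half-width = 91.3, so σ = 91.3/0.6745 = 135.362 and σ² = 18322.76.
μ is the stated best guess, 526.00.

μ = 526.00, σ² = 18322.76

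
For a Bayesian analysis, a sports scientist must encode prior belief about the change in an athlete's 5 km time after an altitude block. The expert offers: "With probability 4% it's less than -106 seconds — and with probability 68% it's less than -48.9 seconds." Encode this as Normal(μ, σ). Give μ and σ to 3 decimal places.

μ = -60.938, σ = 25.739

For Normal(μ,σ), the p-quantile is μ + z_p·σ. Here z_{0.04} = -1.751, z_{0.68} = 0.4677.
So -106 = μ − 1.751σ and -48.9 = μ + 0.4677σ.
Subtracting: σ = (-48.9 − -106)/(0.4677 − (-1.751)) = 25.739.
Then μ = -106 − (-1.751)·25.739 = -60.938.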